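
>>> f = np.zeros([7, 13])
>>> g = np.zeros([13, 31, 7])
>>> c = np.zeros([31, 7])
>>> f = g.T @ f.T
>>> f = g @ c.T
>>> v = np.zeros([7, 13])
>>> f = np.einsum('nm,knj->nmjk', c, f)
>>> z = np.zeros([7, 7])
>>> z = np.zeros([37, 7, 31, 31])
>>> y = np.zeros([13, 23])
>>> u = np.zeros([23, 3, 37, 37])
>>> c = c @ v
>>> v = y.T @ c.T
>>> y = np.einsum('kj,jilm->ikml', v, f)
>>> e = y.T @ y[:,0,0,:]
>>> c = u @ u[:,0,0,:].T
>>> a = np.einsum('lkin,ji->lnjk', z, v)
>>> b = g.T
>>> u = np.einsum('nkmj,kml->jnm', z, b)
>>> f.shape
(31, 7, 31, 13)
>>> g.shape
(13, 31, 7)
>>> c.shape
(23, 3, 37, 23)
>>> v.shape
(23, 31)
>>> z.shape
(37, 7, 31, 31)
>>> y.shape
(7, 23, 13, 31)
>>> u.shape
(31, 37, 31)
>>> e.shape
(31, 13, 23, 31)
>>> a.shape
(37, 31, 23, 7)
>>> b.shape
(7, 31, 13)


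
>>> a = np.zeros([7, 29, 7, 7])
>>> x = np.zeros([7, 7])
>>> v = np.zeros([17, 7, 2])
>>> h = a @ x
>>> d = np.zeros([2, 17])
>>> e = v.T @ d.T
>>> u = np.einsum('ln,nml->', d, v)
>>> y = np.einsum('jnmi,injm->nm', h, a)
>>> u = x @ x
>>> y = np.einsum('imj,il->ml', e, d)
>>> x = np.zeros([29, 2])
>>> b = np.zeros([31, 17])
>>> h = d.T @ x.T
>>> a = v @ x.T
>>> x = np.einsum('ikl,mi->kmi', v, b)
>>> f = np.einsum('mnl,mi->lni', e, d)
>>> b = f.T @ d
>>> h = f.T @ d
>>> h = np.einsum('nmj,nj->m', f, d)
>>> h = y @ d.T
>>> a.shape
(17, 7, 29)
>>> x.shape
(7, 31, 17)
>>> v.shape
(17, 7, 2)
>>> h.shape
(7, 2)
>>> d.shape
(2, 17)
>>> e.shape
(2, 7, 2)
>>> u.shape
(7, 7)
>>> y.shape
(7, 17)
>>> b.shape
(17, 7, 17)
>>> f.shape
(2, 7, 17)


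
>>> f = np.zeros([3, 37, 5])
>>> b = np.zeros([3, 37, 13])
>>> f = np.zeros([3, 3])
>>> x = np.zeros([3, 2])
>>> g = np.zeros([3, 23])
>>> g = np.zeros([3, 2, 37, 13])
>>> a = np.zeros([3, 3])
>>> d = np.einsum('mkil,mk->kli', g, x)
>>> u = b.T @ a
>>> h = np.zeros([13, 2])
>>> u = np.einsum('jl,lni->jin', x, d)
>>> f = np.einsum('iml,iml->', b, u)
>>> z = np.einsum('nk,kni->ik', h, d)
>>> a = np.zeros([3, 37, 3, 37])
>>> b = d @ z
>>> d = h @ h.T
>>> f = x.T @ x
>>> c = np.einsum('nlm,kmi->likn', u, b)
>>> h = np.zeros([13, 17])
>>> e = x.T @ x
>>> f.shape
(2, 2)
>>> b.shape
(2, 13, 2)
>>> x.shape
(3, 2)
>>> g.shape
(3, 2, 37, 13)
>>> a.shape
(3, 37, 3, 37)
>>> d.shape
(13, 13)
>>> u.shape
(3, 37, 13)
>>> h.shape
(13, 17)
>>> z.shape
(37, 2)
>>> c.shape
(37, 2, 2, 3)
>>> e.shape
(2, 2)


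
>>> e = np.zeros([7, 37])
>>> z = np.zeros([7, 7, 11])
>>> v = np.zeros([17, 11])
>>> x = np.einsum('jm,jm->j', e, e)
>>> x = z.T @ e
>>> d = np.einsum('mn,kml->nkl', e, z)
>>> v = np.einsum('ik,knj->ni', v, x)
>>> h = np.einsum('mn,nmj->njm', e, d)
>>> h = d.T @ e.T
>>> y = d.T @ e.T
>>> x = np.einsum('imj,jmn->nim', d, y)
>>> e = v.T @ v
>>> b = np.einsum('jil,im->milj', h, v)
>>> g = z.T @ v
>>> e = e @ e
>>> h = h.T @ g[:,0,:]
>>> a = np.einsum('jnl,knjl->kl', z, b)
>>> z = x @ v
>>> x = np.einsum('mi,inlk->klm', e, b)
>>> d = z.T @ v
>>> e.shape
(17, 17)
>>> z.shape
(7, 37, 17)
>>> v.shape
(7, 17)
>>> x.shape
(11, 7, 17)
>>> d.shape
(17, 37, 17)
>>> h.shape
(7, 7, 17)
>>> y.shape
(11, 7, 7)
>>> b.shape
(17, 7, 7, 11)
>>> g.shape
(11, 7, 17)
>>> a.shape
(17, 11)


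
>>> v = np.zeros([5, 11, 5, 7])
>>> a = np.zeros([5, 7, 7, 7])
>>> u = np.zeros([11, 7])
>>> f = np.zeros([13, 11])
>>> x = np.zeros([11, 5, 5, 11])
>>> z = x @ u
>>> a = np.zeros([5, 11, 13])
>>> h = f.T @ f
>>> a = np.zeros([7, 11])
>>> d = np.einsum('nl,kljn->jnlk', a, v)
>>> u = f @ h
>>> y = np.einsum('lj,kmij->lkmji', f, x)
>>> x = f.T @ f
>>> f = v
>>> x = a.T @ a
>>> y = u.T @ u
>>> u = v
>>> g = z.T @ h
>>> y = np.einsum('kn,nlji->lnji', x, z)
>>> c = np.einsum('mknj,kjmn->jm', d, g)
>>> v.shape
(5, 11, 5, 7)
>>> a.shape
(7, 11)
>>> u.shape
(5, 11, 5, 7)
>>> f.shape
(5, 11, 5, 7)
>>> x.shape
(11, 11)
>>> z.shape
(11, 5, 5, 7)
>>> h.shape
(11, 11)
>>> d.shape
(5, 7, 11, 5)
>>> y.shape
(5, 11, 5, 7)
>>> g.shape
(7, 5, 5, 11)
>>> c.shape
(5, 5)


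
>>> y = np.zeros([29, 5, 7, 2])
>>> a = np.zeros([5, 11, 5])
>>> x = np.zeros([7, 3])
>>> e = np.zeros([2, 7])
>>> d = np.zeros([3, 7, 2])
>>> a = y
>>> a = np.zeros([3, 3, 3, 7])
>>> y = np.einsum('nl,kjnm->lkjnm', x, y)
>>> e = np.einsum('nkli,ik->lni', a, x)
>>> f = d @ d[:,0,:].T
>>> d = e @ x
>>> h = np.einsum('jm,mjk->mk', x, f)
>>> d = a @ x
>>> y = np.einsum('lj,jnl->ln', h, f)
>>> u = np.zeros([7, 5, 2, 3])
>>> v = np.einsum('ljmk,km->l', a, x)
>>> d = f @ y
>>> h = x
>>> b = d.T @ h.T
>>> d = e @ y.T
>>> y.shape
(3, 7)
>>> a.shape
(3, 3, 3, 7)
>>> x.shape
(7, 3)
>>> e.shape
(3, 3, 7)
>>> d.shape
(3, 3, 3)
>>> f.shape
(3, 7, 3)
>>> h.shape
(7, 3)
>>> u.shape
(7, 5, 2, 3)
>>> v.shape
(3,)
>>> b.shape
(7, 7, 7)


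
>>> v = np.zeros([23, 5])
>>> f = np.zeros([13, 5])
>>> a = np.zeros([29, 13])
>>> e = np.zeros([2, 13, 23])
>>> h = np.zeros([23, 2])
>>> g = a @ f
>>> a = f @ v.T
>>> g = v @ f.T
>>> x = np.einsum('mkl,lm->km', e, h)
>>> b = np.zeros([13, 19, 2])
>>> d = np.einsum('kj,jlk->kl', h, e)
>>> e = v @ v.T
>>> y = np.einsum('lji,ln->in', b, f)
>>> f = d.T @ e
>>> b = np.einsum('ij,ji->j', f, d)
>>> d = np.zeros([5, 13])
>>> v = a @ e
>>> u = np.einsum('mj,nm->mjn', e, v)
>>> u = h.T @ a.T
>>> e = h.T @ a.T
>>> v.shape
(13, 23)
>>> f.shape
(13, 23)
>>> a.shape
(13, 23)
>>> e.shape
(2, 13)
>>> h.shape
(23, 2)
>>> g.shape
(23, 13)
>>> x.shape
(13, 2)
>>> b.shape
(23,)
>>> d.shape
(5, 13)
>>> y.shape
(2, 5)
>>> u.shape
(2, 13)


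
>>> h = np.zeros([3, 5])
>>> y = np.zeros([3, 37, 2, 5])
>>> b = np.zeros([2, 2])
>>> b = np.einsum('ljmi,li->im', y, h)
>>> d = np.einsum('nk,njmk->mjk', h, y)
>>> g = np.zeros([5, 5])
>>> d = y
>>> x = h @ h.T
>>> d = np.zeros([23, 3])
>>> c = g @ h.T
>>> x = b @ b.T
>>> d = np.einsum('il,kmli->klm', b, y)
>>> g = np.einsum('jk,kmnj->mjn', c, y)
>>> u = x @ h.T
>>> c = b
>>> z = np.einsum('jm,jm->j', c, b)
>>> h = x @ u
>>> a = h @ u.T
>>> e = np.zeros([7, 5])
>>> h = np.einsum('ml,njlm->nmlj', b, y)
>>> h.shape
(3, 5, 2, 37)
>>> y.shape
(3, 37, 2, 5)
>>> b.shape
(5, 2)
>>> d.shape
(3, 2, 37)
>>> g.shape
(37, 5, 2)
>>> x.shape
(5, 5)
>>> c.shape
(5, 2)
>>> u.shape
(5, 3)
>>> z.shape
(5,)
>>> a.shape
(5, 5)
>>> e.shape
(7, 5)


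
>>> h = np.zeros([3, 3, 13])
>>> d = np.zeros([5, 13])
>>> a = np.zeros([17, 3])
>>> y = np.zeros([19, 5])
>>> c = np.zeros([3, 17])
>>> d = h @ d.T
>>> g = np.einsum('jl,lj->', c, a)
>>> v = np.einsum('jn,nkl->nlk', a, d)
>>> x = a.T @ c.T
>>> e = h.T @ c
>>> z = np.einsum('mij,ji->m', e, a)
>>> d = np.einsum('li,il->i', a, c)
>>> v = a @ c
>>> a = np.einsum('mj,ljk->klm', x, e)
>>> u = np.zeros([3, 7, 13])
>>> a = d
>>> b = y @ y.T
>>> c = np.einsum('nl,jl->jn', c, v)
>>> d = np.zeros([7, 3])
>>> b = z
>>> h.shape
(3, 3, 13)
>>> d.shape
(7, 3)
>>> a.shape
(3,)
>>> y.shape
(19, 5)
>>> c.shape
(17, 3)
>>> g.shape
()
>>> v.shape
(17, 17)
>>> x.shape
(3, 3)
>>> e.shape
(13, 3, 17)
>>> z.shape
(13,)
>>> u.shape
(3, 7, 13)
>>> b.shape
(13,)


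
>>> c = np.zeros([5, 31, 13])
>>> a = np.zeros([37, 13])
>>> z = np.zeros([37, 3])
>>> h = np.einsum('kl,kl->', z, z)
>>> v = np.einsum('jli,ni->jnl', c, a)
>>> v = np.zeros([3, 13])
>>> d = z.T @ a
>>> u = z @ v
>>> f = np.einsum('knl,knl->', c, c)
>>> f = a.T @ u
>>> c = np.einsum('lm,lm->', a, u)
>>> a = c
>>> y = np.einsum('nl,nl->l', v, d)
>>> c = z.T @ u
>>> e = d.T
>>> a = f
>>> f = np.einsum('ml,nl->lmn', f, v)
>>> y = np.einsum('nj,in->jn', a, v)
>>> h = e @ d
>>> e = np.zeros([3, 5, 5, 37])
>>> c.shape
(3, 13)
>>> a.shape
(13, 13)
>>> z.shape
(37, 3)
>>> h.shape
(13, 13)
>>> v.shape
(3, 13)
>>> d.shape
(3, 13)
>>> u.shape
(37, 13)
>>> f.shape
(13, 13, 3)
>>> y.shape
(13, 13)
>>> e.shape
(3, 5, 5, 37)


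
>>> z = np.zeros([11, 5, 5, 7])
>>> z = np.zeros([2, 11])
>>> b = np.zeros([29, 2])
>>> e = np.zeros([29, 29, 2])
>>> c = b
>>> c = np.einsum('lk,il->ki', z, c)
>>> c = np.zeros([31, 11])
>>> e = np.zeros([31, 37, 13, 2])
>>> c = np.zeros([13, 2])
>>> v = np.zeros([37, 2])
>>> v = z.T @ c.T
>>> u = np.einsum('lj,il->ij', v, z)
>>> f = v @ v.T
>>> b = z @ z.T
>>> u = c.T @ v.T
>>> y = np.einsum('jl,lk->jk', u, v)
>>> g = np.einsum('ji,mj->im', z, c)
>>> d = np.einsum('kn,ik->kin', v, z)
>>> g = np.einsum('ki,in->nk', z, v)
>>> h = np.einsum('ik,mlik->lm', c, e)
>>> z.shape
(2, 11)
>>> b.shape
(2, 2)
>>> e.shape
(31, 37, 13, 2)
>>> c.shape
(13, 2)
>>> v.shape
(11, 13)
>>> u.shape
(2, 11)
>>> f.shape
(11, 11)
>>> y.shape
(2, 13)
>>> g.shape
(13, 2)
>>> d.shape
(11, 2, 13)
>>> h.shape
(37, 31)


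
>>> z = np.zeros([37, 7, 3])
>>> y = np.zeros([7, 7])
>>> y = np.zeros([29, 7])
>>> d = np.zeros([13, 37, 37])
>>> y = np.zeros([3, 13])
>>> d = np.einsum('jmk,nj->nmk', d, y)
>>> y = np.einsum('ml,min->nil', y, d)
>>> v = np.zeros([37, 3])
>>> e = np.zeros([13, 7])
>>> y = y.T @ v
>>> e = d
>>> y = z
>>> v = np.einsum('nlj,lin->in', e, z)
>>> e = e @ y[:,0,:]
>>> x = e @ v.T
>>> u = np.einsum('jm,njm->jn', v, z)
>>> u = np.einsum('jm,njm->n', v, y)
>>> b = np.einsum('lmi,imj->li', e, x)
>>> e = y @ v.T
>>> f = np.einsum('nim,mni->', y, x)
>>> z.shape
(37, 7, 3)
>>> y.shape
(37, 7, 3)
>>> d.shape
(3, 37, 37)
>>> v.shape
(7, 3)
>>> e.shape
(37, 7, 7)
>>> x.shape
(3, 37, 7)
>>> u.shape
(37,)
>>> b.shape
(3, 3)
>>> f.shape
()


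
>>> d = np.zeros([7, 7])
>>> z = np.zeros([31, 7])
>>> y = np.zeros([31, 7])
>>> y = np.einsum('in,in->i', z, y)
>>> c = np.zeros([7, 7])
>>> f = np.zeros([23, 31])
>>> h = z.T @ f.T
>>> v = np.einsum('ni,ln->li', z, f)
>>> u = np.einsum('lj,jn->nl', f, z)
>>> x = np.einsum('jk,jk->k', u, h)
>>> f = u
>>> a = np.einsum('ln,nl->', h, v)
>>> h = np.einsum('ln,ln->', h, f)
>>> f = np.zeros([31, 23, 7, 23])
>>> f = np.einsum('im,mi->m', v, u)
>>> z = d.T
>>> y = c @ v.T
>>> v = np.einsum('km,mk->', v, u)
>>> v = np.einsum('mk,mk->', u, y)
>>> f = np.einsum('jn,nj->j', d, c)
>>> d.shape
(7, 7)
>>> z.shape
(7, 7)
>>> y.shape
(7, 23)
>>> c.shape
(7, 7)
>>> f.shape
(7,)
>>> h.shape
()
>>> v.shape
()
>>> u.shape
(7, 23)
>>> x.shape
(23,)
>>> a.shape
()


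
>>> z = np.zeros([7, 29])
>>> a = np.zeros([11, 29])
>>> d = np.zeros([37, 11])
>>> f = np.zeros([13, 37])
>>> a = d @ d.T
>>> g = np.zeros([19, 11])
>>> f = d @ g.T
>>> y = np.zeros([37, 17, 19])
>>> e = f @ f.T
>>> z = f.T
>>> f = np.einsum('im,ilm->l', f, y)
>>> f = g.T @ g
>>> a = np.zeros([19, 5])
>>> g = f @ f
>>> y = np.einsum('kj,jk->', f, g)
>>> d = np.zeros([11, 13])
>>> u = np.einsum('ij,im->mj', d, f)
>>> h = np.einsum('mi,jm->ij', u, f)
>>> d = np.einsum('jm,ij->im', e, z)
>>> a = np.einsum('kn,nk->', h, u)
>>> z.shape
(19, 37)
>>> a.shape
()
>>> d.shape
(19, 37)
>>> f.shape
(11, 11)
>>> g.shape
(11, 11)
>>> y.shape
()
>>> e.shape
(37, 37)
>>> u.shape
(11, 13)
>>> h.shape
(13, 11)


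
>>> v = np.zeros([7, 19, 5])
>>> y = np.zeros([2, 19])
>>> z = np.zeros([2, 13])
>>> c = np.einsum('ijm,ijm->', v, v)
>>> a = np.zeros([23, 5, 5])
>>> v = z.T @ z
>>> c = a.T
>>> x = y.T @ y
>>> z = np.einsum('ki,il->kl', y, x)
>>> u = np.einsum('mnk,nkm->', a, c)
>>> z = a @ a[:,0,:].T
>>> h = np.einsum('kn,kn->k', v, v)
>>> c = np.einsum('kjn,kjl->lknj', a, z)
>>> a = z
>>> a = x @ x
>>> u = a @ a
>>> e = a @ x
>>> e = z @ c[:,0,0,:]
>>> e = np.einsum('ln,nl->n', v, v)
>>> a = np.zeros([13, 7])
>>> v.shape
(13, 13)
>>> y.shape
(2, 19)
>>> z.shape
(23, 5, 23)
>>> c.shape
(23, 23, 5, 5)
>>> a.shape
(13, 7)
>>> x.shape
(19, 19)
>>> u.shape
(19, 19)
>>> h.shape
(13,)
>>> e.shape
(13,)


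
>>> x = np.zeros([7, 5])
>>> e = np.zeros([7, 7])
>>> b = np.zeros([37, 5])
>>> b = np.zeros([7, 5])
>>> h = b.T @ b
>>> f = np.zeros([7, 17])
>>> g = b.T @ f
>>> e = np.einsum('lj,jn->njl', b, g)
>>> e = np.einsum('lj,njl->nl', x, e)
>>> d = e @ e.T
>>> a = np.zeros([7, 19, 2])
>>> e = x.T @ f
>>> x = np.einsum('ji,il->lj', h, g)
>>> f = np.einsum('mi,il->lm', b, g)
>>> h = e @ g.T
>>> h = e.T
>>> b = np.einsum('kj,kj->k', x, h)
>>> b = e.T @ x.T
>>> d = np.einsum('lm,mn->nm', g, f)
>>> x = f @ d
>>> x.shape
(17, 17)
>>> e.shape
(5, 17)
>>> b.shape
(17, 17)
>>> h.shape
(17, 5)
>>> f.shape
(17, 7)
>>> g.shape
(5, 17)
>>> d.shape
(7, 17)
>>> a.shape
(7, 19, 2)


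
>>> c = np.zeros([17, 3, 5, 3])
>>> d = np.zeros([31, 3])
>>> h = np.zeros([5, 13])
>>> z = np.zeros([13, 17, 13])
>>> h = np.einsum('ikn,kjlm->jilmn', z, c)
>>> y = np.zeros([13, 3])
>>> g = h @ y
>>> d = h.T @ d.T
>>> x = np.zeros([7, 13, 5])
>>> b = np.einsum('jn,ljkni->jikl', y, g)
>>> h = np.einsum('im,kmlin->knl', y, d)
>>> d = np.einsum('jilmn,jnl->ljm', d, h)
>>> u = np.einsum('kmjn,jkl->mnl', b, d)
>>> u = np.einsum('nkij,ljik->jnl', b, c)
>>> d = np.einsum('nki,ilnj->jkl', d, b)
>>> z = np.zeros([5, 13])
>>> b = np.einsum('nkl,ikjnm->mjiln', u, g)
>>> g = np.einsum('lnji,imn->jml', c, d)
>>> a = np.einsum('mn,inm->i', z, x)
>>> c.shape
(17, 3, 5, 3)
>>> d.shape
(3, 13, 3)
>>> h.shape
(13, 31, 5)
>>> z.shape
(5, 13)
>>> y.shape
(13, 3)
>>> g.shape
(5, 13, 17)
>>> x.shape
(7, 13, 5)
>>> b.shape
(3, 5, 3, 17, 3)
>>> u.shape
(3, 13, 17)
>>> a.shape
(7,)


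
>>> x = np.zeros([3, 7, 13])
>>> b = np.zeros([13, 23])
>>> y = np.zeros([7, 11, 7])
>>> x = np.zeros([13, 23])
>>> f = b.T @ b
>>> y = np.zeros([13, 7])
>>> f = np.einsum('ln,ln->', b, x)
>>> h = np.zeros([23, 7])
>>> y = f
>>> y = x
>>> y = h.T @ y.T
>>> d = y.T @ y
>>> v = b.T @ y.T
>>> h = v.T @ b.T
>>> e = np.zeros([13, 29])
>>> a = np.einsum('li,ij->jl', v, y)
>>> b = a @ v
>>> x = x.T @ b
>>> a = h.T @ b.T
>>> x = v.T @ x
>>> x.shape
(7, 7)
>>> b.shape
(13, 7)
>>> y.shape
(7, 13)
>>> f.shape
()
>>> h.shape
(7, 13)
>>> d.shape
(13, 13)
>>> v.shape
(23, 7)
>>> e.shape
(13, 29)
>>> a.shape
(13, 13)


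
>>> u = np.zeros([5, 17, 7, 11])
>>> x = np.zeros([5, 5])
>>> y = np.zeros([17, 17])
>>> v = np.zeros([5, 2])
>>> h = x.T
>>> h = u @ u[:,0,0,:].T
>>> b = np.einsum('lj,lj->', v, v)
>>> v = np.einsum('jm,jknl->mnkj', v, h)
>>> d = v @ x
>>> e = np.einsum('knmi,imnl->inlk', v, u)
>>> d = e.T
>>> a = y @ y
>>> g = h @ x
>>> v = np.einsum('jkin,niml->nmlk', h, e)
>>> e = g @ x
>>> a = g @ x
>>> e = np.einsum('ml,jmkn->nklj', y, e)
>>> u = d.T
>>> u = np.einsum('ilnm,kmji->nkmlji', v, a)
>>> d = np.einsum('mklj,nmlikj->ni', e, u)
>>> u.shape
(2, 5, 17, 11, 7, 5)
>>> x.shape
(5, 5)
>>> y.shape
(17, 17)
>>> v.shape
(5, 11, 2, 17)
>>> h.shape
(5, 17, 7, 5)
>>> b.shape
()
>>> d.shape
(2, 11)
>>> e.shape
(5, 7, 17, 5)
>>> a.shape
(5, 17, 7, 5)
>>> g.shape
(5, 17, 7, 5)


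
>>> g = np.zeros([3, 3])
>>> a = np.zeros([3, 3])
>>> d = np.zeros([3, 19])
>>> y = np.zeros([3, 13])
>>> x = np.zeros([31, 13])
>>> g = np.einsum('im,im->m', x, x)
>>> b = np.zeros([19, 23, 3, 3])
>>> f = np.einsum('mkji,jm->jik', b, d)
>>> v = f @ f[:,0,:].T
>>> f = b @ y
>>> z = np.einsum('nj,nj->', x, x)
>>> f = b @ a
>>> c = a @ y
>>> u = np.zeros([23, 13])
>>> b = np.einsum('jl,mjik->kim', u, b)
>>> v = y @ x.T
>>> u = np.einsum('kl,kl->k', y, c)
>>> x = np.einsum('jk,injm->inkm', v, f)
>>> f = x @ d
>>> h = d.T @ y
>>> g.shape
(13,)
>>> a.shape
(3, 3)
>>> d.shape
(3, 19)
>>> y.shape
(3, 13)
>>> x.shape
(19, 23, 31, 3)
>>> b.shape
(3, 3, 19)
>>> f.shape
(19, 23, 31, 19)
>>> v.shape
(3, 31)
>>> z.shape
()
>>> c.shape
(3, 13)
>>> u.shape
(3,)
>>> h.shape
(19, 13)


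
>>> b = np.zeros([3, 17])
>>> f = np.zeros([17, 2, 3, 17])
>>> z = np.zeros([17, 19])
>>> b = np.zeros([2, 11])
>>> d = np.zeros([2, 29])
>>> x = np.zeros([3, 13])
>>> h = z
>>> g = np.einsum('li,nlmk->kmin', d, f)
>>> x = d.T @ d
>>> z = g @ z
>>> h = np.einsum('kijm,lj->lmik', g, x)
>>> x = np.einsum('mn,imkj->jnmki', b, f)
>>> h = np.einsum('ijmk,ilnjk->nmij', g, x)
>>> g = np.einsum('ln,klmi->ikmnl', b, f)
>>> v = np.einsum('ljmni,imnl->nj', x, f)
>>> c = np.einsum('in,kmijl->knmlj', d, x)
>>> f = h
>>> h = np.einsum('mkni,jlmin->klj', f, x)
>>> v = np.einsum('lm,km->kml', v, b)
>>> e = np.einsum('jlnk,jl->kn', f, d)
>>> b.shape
(2, 11)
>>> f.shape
(2, 29, 17, 3)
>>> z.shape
(17, 3, 29, 19)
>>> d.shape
(2, 29)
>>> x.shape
(17, 11, 2, 3, 17)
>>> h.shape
(29, 11, 17)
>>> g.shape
(17, 17, 3, 11, 2)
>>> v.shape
(2, 11, 3)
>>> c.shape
(17, 29, 11, 17, 3)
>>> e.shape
(3, 17)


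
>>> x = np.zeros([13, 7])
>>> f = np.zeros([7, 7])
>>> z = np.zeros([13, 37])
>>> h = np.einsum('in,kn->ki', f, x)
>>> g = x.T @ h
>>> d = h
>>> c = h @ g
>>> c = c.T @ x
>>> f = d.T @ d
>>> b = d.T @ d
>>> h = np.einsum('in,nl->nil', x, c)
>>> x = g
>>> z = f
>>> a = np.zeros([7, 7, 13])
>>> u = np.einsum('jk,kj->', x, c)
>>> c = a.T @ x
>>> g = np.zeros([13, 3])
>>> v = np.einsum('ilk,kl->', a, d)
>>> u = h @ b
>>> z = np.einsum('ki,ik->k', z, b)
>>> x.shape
(7, 7)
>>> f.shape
(7, 7)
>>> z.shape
(7,)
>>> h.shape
(7, 13, 7)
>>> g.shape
(13, 3)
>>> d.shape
(13, 7)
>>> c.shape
(13, 7, 7)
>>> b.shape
(7, 7)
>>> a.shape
(7, 7, 13)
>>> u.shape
(7, 13, 7)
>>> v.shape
()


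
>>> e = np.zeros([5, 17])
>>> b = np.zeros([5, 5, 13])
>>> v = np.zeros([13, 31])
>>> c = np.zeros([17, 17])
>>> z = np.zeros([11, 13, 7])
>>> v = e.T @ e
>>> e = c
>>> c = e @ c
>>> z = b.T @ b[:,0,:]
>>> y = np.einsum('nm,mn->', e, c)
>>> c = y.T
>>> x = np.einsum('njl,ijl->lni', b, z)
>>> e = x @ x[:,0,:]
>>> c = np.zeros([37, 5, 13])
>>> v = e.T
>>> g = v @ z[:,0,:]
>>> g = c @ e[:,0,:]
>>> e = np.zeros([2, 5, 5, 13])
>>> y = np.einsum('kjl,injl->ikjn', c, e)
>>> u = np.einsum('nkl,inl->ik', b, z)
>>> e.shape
(2, 5, 5, 13)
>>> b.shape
(5, 5, 13)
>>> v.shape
(13, 5, 13)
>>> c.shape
(37, 5, 13)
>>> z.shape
(13, 5, 13)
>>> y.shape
(2, 37, 5, 5)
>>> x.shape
(13, 5, 13)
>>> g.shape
(37, 5, 13)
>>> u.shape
(13, 5)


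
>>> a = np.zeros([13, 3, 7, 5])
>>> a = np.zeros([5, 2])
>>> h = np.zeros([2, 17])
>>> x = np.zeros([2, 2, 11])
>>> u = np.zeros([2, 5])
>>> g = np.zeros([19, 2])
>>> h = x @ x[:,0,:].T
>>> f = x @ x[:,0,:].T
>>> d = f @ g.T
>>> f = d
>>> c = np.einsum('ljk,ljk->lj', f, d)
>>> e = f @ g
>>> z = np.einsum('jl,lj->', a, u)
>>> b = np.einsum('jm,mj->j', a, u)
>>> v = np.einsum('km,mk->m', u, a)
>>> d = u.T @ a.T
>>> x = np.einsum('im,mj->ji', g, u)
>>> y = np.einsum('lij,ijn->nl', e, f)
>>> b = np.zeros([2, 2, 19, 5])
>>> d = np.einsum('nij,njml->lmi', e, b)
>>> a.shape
(5, 2)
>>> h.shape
(2, 2, 2)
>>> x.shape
(5, 19)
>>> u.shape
(2, 5)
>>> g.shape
(19, 2)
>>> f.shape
(2, 2, 19)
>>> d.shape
(5, 19, 2)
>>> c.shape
(2, 2)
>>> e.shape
(2, 2, 2)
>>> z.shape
()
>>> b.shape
(2, 2, 19, 5)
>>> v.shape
(5,)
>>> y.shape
(19, 2)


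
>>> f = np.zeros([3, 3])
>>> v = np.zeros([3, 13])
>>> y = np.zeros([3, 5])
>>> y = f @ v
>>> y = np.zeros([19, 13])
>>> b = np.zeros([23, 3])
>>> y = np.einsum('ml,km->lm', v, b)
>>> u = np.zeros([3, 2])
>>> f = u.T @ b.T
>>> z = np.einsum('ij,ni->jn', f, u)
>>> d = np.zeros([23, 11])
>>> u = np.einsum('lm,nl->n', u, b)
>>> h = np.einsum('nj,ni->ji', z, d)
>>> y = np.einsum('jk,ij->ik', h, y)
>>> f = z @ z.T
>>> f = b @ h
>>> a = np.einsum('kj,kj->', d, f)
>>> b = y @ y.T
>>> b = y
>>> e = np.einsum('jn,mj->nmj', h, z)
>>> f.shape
(23, 11)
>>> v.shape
(3, 13)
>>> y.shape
(13, 11)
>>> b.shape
(13, 11)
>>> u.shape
(23,)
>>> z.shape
(23, 3)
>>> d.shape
(23, 11)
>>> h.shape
(3, 11)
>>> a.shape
()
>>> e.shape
(11, 23, 3)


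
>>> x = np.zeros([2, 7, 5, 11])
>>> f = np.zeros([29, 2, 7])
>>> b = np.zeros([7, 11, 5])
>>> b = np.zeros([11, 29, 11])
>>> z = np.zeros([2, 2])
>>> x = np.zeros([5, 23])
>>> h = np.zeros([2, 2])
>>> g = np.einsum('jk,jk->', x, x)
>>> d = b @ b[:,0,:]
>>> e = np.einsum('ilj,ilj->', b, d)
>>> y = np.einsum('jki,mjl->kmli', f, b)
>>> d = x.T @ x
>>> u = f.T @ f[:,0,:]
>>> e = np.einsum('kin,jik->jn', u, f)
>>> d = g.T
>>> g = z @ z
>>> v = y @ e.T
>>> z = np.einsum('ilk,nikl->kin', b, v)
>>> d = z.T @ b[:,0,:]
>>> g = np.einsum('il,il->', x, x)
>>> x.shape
(5, 23)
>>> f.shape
(29, 2, 7)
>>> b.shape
(11, 29, 11)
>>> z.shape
(11, 11, 2)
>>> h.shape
(2, 2)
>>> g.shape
()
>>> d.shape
(2, 11, 11)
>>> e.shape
(29, 7)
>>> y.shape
(2, 11, 11, 7)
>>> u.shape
(7, 2, 7)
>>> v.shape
(2, 11, 11, 29)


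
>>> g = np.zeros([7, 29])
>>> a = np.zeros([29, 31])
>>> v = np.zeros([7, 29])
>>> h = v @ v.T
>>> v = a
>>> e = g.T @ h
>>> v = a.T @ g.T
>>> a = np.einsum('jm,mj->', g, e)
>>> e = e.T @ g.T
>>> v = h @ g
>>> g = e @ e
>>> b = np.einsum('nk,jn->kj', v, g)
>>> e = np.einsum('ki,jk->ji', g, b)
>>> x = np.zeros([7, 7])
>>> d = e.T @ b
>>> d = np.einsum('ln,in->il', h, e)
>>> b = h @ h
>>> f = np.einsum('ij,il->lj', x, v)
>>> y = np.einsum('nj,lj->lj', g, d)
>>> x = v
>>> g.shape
(7, 7)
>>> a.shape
()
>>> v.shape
(7, 29)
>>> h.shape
(7, 7)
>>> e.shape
(29, 7)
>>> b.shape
(7, 7)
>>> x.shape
(7, 29)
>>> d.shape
(29, 7)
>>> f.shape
(29, 7)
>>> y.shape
(29, 7)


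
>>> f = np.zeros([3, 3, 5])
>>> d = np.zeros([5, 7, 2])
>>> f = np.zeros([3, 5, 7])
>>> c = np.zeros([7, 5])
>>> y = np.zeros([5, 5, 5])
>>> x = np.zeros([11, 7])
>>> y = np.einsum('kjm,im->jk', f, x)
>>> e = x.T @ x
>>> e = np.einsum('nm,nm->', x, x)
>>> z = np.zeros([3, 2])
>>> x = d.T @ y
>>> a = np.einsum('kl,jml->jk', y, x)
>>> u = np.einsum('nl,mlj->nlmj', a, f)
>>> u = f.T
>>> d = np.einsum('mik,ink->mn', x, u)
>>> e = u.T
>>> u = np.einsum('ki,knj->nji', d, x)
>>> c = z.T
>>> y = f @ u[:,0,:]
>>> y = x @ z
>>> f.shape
(3, 5, 7)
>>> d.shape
(2, 5)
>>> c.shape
(2, 3)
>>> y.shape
(2, 7, 2)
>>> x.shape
(2, 7, 3)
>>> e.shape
(3, 5, 7)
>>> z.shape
(3, 2)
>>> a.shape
(2, 5)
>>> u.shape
(7, 3, 5)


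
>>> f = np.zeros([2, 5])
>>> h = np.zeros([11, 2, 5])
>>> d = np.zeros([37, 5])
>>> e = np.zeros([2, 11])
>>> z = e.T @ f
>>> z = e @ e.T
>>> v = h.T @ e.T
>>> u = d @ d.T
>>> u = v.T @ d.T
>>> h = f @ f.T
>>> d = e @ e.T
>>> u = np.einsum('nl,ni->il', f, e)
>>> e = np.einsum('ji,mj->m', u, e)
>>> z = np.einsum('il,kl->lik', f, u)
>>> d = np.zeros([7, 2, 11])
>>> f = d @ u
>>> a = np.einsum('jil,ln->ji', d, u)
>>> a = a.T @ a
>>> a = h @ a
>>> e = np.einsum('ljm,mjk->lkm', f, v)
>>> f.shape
(7, 2, 5)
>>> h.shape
(2, 2)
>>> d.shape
(7, 2, 11)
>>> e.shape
(7, 2, 5)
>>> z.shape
(5, 2, 11)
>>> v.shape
(5, 2, 2)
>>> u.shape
(11, 5)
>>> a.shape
(2, 2)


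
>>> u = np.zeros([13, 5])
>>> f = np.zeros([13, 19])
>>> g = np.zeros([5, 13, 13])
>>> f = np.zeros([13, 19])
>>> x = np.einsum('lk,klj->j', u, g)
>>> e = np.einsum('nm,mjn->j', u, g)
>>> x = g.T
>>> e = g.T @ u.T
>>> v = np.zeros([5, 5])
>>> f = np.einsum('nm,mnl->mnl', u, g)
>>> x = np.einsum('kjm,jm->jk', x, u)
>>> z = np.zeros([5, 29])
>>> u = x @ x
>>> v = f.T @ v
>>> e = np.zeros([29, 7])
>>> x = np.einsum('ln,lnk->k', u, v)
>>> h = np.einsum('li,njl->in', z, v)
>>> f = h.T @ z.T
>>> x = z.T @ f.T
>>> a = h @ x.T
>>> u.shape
(13, 13)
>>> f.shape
(13, 5)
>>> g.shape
(5, 13, 13)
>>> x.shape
(29, 13)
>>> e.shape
(29, 7)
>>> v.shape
(13, 13, 5)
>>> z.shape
(5, 29)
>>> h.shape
(29, 13)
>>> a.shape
(29, 29)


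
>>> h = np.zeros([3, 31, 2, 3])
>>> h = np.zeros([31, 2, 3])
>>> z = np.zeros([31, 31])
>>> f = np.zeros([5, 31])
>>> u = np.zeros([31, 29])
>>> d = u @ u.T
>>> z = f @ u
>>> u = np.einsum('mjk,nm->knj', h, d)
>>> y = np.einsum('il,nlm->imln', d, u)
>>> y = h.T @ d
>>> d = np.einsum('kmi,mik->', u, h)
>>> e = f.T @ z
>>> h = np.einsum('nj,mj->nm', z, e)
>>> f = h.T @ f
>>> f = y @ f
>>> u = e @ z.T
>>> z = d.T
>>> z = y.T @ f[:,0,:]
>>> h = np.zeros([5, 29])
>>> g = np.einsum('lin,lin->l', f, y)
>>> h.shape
(5, 29)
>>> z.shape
(31, 2, 31)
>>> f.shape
(3, 2, 31)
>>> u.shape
(31, 5)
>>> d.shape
()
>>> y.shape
(3, 2, 31)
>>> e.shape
(31, 29)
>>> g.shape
(3,)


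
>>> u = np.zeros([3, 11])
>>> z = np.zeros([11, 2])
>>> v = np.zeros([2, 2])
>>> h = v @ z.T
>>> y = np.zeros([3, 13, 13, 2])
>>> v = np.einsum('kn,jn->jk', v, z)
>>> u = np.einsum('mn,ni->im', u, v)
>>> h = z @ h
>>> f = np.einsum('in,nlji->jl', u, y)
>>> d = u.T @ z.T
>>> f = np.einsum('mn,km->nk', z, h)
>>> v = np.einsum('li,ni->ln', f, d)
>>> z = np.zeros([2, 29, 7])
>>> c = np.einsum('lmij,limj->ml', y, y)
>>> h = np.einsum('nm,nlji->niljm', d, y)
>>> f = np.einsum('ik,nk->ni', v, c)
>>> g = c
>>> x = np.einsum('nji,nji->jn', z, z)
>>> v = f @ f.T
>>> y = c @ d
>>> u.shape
(2, 3)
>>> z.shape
(2, 29, 7)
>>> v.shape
(13, 13)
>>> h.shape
(3, 2, 13, 13, 11)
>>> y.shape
(13, 11)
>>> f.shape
(13, 2)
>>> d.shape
(3, 11)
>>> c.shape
(13, 3)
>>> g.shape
(13, 3)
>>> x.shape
(29, 2)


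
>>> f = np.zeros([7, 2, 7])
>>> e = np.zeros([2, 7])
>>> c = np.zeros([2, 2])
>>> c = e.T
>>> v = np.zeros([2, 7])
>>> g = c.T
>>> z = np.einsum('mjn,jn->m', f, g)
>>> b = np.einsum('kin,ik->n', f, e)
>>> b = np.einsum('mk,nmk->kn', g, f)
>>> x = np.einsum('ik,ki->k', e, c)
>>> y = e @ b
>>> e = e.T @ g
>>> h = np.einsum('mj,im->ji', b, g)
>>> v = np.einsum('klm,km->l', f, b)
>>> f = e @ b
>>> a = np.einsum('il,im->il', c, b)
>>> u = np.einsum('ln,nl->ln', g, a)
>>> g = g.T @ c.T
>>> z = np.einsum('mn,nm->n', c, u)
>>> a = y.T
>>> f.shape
(7, 7)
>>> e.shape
(7, 7)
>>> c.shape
(7, 2)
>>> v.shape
(2,)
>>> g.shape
(7, 7)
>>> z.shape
(2,)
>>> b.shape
(7, 7)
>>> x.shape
(7,)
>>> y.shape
(2, 7)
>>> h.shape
(7, 2)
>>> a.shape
(7, 2)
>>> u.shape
(2, 7)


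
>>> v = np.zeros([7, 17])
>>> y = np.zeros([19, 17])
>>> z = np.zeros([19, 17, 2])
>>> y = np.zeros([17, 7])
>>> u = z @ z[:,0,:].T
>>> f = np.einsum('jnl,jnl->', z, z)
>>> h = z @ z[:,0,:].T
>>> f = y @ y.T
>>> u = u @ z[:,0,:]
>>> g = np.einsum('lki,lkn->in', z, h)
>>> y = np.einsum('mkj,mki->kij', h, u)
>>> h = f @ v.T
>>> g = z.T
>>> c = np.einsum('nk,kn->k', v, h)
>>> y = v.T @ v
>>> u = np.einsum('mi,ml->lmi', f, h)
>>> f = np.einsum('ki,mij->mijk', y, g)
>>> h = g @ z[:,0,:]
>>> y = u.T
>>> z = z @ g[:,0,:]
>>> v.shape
(7, 17)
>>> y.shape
(17, 17, 7)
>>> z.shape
(19, 17, 19)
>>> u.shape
(7, 17, 17)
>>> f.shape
(2, 17, 19, 17)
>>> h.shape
(2, 17, 2)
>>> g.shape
(2, 17, 19)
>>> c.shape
(17,)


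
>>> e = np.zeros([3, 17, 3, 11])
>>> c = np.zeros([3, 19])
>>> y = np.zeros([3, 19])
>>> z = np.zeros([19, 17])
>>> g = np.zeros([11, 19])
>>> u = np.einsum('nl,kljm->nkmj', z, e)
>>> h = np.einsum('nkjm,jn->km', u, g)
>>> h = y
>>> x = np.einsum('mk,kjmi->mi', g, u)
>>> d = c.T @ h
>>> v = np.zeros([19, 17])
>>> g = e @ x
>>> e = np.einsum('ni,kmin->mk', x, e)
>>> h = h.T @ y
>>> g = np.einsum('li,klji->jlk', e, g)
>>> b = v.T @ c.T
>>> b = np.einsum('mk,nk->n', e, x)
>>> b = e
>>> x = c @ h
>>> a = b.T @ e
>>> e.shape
(17, 3)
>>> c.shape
(3, 19)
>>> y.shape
(3, 19)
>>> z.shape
(19, 17)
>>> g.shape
(3, 17, 3)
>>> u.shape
(19, 3, 11, 3)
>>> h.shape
(19, 19)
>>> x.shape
(3, 19)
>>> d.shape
(19, 19)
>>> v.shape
(19, 17)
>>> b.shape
(17, 3)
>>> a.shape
(3, 3)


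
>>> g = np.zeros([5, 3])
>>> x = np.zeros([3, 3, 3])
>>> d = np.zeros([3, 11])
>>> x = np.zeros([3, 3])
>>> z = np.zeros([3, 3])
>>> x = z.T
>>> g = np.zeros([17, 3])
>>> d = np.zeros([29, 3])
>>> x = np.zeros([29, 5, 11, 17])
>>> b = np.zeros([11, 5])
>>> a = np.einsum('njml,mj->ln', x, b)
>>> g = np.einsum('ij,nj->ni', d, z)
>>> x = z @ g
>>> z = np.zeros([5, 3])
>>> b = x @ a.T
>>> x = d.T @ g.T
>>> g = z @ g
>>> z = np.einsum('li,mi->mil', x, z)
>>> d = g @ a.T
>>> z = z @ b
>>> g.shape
(5, 29)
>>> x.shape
(3, 3)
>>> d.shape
(5, 17)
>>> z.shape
(5, 3, 17)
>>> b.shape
(3, 17)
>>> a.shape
(17, 29)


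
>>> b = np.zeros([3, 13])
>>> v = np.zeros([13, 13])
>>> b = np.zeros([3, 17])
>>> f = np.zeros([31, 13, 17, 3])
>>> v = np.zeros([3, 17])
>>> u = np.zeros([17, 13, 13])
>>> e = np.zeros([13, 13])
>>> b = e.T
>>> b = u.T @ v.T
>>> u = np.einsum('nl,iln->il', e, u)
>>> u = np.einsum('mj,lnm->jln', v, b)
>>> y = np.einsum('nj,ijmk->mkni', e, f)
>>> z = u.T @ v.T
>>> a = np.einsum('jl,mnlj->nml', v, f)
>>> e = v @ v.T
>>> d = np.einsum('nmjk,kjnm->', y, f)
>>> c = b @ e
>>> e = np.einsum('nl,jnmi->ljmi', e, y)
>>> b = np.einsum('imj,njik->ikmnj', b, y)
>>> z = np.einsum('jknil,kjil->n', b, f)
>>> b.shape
(13, 31, 13, 17, 3)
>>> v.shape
(3, 17)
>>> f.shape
(31, 13, 17, 3)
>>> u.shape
(17, 13, 13)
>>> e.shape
(3, 17, 13, 31)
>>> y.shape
(17, 3, 13, 31)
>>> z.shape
(13,)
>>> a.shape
(13, 31, 17)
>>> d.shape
()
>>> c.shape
(13, 13, 3)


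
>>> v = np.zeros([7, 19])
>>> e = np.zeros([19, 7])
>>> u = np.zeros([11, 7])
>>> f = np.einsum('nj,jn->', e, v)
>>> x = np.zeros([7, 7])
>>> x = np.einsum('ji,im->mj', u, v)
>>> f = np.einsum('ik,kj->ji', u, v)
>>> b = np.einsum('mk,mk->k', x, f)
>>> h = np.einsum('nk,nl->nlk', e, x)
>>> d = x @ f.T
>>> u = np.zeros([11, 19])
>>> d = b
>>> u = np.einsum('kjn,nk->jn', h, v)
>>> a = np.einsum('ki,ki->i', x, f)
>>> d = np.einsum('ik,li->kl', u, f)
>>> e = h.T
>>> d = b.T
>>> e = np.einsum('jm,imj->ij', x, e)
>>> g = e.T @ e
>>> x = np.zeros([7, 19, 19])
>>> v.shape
(7, 19)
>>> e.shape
(7, 19)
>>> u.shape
(11, 7)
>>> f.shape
(19, 11)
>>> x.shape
(7, 19, 19)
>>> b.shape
(11,)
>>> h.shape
(19, 11, 7)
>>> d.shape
(11,)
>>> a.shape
(11,)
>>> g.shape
(19, 19)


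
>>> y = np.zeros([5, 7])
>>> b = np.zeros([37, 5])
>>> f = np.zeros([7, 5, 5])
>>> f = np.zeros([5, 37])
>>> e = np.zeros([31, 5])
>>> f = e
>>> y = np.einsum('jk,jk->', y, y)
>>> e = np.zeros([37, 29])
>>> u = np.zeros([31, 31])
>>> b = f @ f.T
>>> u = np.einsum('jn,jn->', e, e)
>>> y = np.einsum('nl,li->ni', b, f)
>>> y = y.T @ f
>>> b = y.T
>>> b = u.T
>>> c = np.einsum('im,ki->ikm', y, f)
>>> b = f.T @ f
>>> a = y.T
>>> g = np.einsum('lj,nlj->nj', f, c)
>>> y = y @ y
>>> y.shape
(5, 5)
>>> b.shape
(5, 5)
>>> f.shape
(31, 5)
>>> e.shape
(37, 29)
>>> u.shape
()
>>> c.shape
(5, 31, 5)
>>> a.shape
(5, 5)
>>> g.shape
(5, 5)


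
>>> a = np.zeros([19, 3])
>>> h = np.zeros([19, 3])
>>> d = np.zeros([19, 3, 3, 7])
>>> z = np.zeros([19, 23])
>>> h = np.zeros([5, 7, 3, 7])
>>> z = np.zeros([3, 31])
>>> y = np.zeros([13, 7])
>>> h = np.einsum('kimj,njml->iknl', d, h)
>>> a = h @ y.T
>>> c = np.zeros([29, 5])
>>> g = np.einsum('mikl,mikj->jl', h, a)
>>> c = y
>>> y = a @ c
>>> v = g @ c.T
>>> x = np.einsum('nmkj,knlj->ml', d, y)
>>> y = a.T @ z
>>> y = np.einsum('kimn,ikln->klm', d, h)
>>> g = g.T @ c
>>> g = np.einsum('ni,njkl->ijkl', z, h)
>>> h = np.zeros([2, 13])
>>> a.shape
(3, 19, 5, 13)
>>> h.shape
(2, 13)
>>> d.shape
(19, 3, 3, 7)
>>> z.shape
(3, 31)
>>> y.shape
(19, 5, 3)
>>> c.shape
(13, 7)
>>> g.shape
(31, 19, 5, 7)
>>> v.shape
(13, 13)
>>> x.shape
(3, 5)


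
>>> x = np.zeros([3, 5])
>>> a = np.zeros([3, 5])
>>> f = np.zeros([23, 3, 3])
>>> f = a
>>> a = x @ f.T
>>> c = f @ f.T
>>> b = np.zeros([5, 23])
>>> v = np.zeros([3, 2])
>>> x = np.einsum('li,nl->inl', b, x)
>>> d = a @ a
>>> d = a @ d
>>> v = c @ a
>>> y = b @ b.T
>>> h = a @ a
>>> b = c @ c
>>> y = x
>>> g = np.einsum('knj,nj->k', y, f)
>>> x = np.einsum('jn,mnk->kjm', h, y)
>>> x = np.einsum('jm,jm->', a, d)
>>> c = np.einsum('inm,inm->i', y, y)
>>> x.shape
()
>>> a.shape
(3, 3)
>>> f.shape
(3, 5)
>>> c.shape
(23,)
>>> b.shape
(3, 3)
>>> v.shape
(3, 3)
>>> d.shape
(3, 3)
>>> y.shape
(23, 3, 5)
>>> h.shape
(3, 3)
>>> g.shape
(23,)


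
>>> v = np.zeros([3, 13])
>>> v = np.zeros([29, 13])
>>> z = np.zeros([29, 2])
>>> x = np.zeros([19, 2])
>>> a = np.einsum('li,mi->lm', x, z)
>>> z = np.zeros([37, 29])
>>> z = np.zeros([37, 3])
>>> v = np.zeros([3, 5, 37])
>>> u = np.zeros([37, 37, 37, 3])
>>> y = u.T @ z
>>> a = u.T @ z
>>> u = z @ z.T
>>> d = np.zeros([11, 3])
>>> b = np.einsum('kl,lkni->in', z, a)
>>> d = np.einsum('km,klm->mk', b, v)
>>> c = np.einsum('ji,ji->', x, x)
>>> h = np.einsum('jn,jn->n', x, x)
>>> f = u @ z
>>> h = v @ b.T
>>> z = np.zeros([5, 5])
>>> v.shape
(3, 5, 37)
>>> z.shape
(5, 5)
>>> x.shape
(19, 2)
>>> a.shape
(3, 37, 37, 3)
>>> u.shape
(37, 37)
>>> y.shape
(3, 37, 37, 3)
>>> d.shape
(37, 3)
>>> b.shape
(3, 37)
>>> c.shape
()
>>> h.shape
(3, 5, 3)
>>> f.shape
(37, 3)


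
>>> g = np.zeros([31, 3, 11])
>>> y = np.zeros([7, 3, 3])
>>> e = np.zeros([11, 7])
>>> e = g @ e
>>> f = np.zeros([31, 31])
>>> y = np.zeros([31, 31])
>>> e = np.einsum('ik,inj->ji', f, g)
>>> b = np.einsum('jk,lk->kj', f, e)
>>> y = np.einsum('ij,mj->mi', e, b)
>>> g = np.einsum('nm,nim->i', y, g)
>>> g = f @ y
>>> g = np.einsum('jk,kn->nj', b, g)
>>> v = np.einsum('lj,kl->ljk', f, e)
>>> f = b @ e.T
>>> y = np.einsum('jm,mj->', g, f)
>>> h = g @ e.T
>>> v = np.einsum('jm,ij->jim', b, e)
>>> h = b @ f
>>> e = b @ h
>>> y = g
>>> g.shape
(11, 31)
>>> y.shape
(11, 31)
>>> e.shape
(31, 11)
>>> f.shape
(31, 11)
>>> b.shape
(31, 31)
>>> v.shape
(31, 11, 31)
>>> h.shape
(31, 11)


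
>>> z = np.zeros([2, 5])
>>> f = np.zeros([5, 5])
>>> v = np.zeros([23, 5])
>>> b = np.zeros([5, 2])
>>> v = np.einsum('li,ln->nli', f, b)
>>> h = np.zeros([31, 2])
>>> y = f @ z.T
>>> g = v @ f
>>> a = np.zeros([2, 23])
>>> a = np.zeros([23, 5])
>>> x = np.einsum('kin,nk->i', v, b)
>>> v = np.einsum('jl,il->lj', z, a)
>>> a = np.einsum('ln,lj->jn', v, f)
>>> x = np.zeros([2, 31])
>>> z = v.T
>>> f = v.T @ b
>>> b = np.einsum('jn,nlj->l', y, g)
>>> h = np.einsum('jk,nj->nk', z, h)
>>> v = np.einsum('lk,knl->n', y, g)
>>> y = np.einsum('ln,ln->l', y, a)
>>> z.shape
(2, 5)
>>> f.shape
(2, 2)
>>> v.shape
(5,)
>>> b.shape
(5,)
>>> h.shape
(31, 5)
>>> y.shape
(5,)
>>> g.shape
(2, 5, 5)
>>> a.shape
(5, 2)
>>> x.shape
(2, 31)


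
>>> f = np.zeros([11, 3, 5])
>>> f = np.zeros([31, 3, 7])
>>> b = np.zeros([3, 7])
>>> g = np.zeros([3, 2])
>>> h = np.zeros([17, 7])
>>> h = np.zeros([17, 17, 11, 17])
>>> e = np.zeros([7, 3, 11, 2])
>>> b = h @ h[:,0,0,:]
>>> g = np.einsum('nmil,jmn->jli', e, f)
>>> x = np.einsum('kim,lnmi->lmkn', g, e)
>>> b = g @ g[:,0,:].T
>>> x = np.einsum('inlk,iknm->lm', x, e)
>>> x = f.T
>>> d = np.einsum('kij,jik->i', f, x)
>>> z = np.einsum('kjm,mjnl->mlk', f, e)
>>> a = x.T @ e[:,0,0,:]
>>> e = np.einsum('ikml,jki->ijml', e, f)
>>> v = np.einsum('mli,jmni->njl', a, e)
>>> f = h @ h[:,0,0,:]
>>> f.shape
(17, 17, 11, 17)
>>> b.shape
(31, 2, 31)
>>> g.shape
(31, 2, 11)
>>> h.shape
(17, 17, 11, 17)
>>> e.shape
(7, 31, 11, 2)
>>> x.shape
(7, 3, 31)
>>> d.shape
(3,)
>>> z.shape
(7, 2, 31)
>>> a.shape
(31, 3, 2)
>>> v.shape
(11, 7, 3)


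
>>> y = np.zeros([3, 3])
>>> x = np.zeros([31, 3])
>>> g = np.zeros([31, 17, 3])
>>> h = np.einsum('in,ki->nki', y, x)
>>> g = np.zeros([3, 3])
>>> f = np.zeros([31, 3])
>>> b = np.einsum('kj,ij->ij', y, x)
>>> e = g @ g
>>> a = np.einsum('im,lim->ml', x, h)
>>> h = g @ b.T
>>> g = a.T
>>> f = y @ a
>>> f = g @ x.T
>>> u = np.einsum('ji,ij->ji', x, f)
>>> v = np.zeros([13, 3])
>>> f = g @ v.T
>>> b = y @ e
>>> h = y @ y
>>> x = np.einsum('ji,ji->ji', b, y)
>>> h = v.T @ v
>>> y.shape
(3, 3)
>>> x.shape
(3, 3)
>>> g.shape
(3, 3)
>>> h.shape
(3, 3)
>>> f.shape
(3, 13)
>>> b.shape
(3, 3)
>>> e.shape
(3, 3)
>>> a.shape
(3, 3)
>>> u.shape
(31, 3)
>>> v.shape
(13, 3)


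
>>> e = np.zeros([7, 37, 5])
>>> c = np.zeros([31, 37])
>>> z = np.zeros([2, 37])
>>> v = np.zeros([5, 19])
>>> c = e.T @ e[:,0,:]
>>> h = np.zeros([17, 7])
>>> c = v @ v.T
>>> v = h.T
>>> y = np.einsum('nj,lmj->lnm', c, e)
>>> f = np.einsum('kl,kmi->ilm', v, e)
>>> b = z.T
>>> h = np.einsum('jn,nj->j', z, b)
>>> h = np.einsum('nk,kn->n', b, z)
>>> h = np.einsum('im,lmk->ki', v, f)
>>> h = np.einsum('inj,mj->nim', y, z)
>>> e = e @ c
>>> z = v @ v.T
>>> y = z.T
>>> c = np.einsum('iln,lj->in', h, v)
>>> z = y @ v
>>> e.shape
(7, 37, 5)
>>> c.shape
(5, 2)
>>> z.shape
(7, 17)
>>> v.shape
(7, 17)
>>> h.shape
(5, 7, 2)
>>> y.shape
(7, 7)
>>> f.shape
(5, 17, 37)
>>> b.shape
(37, 2)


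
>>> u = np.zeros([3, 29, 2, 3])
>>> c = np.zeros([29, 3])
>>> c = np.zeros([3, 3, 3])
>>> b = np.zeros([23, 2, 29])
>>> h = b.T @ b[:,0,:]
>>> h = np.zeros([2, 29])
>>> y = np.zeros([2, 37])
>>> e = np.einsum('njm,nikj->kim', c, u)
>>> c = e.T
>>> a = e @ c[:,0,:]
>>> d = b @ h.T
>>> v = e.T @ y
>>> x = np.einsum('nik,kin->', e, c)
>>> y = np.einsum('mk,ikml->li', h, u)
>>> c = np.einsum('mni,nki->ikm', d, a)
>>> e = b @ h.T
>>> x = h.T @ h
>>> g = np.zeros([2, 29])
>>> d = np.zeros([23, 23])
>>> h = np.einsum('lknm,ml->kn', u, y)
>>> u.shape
(3, 29, 2, 3)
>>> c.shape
(2, 29, 23)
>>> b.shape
(23, 2, 29)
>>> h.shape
(29, 2)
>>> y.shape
(3, 3)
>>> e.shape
(23, 2, 2)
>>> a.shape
(2, 29, 2)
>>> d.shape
(23, 23)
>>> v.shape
(3, 29, 37)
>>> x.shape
(29, 29)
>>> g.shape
(2, 29)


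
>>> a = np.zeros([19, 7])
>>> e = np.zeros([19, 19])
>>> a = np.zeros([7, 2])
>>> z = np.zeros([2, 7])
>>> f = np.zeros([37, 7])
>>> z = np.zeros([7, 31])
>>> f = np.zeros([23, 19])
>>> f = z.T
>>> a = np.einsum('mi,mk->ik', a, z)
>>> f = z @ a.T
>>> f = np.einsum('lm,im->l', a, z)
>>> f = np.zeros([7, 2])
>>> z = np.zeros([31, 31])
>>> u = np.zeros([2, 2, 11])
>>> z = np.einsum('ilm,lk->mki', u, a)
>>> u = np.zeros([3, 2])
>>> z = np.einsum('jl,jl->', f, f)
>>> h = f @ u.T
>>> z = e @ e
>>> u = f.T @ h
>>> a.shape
(2, 31)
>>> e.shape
(19, 19)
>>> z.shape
(19, 19)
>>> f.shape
(7, 2)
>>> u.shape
(2, 3)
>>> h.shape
(7, 3)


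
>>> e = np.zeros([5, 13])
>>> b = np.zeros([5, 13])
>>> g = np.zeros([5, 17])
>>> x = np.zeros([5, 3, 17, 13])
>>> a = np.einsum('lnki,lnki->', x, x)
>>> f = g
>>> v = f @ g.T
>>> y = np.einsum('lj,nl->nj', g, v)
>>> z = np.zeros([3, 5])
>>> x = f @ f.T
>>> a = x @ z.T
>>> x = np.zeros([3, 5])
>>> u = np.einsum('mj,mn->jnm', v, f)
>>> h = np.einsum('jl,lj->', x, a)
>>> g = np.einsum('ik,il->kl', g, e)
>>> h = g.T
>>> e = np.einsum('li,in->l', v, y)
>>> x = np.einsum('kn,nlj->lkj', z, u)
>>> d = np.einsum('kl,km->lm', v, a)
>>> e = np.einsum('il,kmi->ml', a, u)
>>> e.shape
(17, 3)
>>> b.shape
(5, 13)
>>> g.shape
(17, 13)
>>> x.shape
(17, 3, 5)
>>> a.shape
(5, 3)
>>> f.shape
(5, 17)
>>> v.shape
(5, 5)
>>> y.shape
(5, 17)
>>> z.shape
(3, 5)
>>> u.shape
(5, 17, 5)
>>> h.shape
(13, 17)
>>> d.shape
(5, 3)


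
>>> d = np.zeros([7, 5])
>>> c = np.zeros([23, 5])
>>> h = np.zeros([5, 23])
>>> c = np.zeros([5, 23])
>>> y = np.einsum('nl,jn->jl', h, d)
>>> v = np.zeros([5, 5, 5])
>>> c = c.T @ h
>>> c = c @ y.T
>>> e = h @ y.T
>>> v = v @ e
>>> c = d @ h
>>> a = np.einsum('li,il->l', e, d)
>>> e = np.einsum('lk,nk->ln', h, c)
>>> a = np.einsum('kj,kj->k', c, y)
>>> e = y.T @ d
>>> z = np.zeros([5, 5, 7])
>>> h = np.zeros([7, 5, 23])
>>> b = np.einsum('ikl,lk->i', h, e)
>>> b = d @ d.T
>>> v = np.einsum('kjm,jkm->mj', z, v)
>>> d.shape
(7, 5)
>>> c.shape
(7, 23)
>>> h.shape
(7, 5, 23)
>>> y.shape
(7, 23)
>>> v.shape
(7, 5)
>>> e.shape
(23, 5)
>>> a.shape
(7,)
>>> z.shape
(5, 5, 7)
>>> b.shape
(7, 7)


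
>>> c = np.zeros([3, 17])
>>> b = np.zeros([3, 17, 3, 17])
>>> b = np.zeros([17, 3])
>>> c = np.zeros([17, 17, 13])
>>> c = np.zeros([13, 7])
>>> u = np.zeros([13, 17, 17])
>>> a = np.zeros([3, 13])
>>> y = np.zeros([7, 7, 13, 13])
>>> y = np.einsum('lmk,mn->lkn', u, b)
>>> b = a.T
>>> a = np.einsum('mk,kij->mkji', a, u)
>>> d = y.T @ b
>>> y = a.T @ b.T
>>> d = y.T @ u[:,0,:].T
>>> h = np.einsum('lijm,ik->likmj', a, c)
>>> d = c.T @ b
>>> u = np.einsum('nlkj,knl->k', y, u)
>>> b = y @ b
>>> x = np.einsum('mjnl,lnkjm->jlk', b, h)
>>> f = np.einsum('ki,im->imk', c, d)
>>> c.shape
(13, 7)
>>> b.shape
(17, 17, 13, 3)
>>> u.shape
(13,)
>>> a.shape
(3, 13, 17, 17)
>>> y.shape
(17, 17, 13, 13)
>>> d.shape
(7, 3)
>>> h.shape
(3, 13, 7, 17, 17)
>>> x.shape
(17, 3, 7)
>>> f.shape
(7, 3, 13)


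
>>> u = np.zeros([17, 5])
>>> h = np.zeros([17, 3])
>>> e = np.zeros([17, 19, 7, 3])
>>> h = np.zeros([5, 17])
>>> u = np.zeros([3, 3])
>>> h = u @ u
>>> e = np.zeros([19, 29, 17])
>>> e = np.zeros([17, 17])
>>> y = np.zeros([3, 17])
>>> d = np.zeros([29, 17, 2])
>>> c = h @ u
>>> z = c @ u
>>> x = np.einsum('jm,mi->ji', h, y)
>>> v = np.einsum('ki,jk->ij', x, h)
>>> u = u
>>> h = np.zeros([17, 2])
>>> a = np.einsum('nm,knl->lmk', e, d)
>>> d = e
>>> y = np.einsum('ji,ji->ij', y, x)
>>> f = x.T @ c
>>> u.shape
(3, 3)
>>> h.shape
(17, 2)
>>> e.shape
(17, 17)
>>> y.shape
(17, 3)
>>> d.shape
(17, 17)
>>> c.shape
(3, 3)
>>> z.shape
(3, 3)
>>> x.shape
(3, 17)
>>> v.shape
(17, 3)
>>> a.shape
(2, 17, 29)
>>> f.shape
(17, 3)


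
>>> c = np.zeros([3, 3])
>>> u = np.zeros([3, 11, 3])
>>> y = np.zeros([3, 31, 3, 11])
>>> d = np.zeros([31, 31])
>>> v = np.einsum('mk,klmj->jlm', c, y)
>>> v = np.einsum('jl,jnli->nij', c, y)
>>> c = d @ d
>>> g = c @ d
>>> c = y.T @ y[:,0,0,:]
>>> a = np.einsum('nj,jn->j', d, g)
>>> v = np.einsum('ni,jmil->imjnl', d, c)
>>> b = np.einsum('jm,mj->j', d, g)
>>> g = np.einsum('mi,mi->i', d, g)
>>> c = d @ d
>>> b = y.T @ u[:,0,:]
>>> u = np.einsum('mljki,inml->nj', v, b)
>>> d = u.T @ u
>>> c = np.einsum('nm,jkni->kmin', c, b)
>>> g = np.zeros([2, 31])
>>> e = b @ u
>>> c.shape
(3, 31, 3, 31)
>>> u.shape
(3, 11)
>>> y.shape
(3, 31, 3, 11)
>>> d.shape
(11, 11)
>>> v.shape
(31, 3, 11, 31, 11)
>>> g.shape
(2, 31)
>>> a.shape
(31,)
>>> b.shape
(11, 3, 31, 3)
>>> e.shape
(11, 3, 31, 11)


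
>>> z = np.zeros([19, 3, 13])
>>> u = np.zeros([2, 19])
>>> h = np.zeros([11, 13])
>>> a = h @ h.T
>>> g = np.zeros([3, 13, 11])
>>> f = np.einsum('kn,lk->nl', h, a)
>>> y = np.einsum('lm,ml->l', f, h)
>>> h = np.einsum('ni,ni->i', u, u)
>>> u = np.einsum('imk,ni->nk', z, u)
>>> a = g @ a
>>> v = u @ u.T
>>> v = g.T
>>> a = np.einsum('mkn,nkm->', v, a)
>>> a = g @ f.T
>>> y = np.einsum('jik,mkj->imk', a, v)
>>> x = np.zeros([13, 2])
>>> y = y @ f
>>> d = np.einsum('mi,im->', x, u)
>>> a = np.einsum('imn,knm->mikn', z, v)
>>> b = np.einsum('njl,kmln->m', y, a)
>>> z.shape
(19, 3, 13)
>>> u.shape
(2, 13)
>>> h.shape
(19,)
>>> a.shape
(3, 19, 11, 13)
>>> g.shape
(3, 13, 11)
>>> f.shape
(13, 11)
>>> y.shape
(13, 11, 11)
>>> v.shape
(11, 13, 3)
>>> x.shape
(13, 2)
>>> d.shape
()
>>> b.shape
(19,)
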